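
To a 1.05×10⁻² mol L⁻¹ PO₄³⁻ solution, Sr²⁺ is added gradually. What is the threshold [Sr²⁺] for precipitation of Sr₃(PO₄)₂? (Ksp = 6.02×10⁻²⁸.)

1.76×10⁻⁸ M

Precipitation begins when Q = Ksp.
Sr₃(PO₄)₂(s) ⇌ 3 Sr²⁺(aq) + 2 PO₄³⁻(aq)
Ksp = [Sr²⁺]^3[PO₄³⁻]^2 = [Sr²⁺]^3(1.05×10⁻²)^2
[Sr²⁺]^3 = 6.02×10⁻²⁸ / (1.05×10⁻²)^2 = 5.46×10⁻²⁴
[Sr²⁺] = 1.76×10⁻⁸ mol L⁻¹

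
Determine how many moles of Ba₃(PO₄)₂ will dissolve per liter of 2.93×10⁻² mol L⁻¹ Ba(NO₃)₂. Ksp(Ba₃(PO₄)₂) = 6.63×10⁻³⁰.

2.57×10⁻¹³ M

Ba₃(PO₄)₂(s) ⇌ 3 Ba²⁺(aq) + 2 PO₄³⁻(aq)
With Ba²⁺ already at 2.93×10⁻² mol L⁻¹ and s small, take [Ba²⁺] ≈ 2.93×10⁻² mol L⁻¹ and [PO₄³⁻] = 2s.
Ksp = [Ba²⁺]^3[PO₄³⁻]^2 = (2.93×10⁻²)^3(2s)^2
(2s)^2 = 6.63×10⁻³⁰ / (2.93×10⁻²)^3 = 2.64×10⁻²⁵
s = 2.57×10⁻¹³ mol L⁻¹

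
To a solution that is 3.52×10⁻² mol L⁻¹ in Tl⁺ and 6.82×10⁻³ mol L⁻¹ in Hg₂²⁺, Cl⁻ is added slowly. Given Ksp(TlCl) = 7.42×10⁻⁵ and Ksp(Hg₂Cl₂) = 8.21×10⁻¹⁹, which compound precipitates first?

Hg₂Cl₂

The threshold for precipitation is Q = Ksp.
For TlCl: [Cl⁻] = (Ksp/[Tl⁺]) = 2.11×10⁻³ mol L⁻¹
For Hg₂Cl₂: [Cl⁻] = (Ksp/[Hg₂²⁺])^(1/2) = 1.10×10⁻⁸ mol L⁻¹
Since Hg₂Cl₂ needs less Cl⁻ to reach saturation, it precipitates first.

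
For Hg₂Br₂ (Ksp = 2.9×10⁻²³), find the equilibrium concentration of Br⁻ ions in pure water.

Hg₂Br₂(s) ⇌ Hg₂²⁺(aq) + 2 Br⁻(aq)
With molar solubility s: [Hg₂²⁺] = s, [Br⁻] = 2s.
Ksp = [Hg₂²⁺][Br⁻]^2 = s · (2s)^2 = 4s^3 = 2.9×10⁻²³
s = 1.9×10⁻⁸ mol/L
[Br⁻] = 2s = 3.9×10⁻⁸ mol/L

3.9×10⁻⁸ M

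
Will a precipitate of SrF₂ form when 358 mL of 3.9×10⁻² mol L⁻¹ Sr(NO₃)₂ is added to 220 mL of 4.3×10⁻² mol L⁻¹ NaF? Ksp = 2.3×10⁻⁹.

The combined volume is 578 mL.
[Sr²⁺] = (3.9×10⁻²)(358)/578 = 2.4×10⁻² mol L⁻¹
[F⁻] = (4.3×10⁻²)(220)/578 = 1.6×10⁻² mol L⁻¹
Q = [Sr²⁺][F⁻]^2 = 6.5×10⁻⁶
Since Q (6.5×10⁻⁶) exceeds Ksp (2.3×10⁻⁹), SrF₂ will precipitate.

Yes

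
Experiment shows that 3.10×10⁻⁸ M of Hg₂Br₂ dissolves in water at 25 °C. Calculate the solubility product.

Ksp = 1.19×10⁻²²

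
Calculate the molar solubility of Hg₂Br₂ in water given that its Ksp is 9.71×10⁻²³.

2.90×10⁻⁸ M

Hg₂Br₂(s) ⇌ Hg₂²⁺(aq) + 2 Br⁻(aq)
Call the molar solubility s, so that [Hg₂²⁺] = s and [Br⁻] = 2s.
Ksp = [Hg₂²⁺][Br⁻]^2 = s · (2s)^2 = 4s^3
4s^3 = 9.71×10⁻²³  ⇒  s^3 = 2.43×10⁻²³
s = (2.43×10⁻²³)^(1/3) = 2.90×10⁻⁸ mol/L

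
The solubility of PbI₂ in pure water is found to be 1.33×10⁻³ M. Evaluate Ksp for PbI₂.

PbI₂(s) ⇌ Pb²⁺(aq) + 2 I⁻(aq)
Let s be the molar solubility. Then [Pb²⁺] = s and [I⁻] = 2s.
Ksp = [Pb²⁺][I⁻]^2 = s · (2s)^2 = 4s^3
Ksp = 4 × (1.33×10⁻³)^3 = 9.41×10⁻⁹

Ksp = 9.41×10⁻⁹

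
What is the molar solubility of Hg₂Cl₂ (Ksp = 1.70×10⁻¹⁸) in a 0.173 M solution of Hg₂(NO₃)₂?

1.57×10⁻⁹ M

Hg₂Cl₂(s) ⇌ Hg₂²⁺(aq) + 2 Cl⁻(aq)
The solution already contains Hg₂²⁺ at 0.173 M. Let s be the molar solubility of Hg₂Cl₂.
[Hg₂²⁺] ≈ 0.173 M (common ion dominates); [Cl⁻] = 2s.
Ksp = [Hg₂²⁺][Cl⁻]^2 = (0.173)(2s)^2
(2s)^2 = 1.70×10⁻¹⁸ / (0.173) = 9.83×10⁻¹⁸
s = 1.57×10⁻⁹ M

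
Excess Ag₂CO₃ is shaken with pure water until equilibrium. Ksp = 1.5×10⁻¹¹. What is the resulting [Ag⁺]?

Ag₂CO₃(s) ⇌ 2 Ag⁺(aq) + CO₃²⁻(aq)
If s mol/L of Ag₂CO₃ dissolves, [Ag⁺] = 2s and [CO₃²⁻] = s.
Ksp = [Ag⁺]^2[CO₃²⁻] = (2s)^2 · s = 4s^3 = 1.5×10⁻¹¹
s = 1.6×10⁻⁴ mol L⁻¹
[Ag⁺] = 2s = 3.1×10⁻⁴ mol L⁻¹

3.1×10⁻⁴ M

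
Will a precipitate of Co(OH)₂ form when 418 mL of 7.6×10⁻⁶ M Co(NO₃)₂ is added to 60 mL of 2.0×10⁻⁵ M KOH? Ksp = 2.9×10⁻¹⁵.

No

After mixing, V = 418 mL + 60 mL = 478 mL.
[Co²⁺] = (7.6×10⁻⁶)(418)/478 = 6.6×10⁻⁶ M
[OH⁻] = (2.0×10⁻⁵)(60)/478 = 2.5×10⁻⁶ M
Q = [Co²⁺][OH⁻]^2 = 4.2×10⁻¹⁷
Q < Ksp (4.2×10⁻¹⁷ vs 2.9×10⁻¹⁵); the solution remains unsaturated and no precipitate forms.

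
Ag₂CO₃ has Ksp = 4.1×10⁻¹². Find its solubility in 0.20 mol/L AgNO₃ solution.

Ag₂CO₃(s) ⇌ 2 Ag⁺(aq) + CO₃²⁻(aq)
Ag⁺ is already present at 0.20 mol/L. If s mol/L of Ag₂CO₃ dissolves, [CO₃²⁻] = s while [Ag⁺] ≈ 0.20 mol/L.
Ksp = [Ag⁺]^2[CO₃²⁻] = (0.20)^2s
s = 4.1×10⁻¹² / (0.20)^2 = 1.0×10⁻¹⁰
s = 1.0×10⁻¹⁰ mol/L

1.0×10⁻¹⁰ M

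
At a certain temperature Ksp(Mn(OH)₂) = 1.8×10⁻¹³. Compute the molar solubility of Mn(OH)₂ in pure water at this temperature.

3.6×10⁻⁵ M

Mn(OH)₂(s) ⇌ Mn²⁺(aq) + 2 OH⁻(aq)
Call the molar solubility s, so that [Mn²⁺] = s and [OH⁻] = 2s.
Ksp = [Mn²⁺][OH⁻]^2 = s · (2s)^2 = 4s^3
4s^3 = 1.8×10⁻¹³  ⇒  s^3 = 4.5×10⁻¹⁴
s = (4.5×10⁻¹⁴)^(1/3) = 3.6×10⁻⁵ M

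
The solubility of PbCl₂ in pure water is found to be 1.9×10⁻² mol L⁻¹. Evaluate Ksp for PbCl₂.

PbCl₂(s) ⇌ Pb²⁺(aq) + 2 Cl⁻(aq)
Call the molar solubility s, so that [Pb²⁺] = s and [Cl⁻] = 2s.
Ksp = [Pb²⁺][Cl⁻]^2 = s · (2s)^2 = 4s^3
Ksp = 4 × (1.9×10⁻²)^3 = 2.7×10⁻⁵

Ksp = 2.7×10⁻⁵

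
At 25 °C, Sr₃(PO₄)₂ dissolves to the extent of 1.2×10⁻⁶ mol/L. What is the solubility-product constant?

Sr₃(PO₄)₂(s) ⇌ 3 Sr²⁺(aq) + 2 PO₄³⁻(aq)
Call the molar solubility s, so that [Sr²⁺] = 3s and [PO₄³⁻] = 2s.
Ksp = [Sr²⁺]^3[PO₄³⁻]^2 = (3s)^3 · (2s)^2 = 108s^5
Ksp = 108 × (1.2×10⁻⁶)^5 = 2.7×10⁻²⁸

Ksp = 2.7×10⁻²⁸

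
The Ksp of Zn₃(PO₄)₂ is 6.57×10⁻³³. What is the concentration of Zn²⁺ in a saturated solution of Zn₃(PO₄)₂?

Zn₃(PO₄)₂(s) ⇌ 3 Zn²⁺(aq) + 2 PO₄³⁻(aq)
Call the molar solubility s, so that [Zn²⁺] = 3s and [PO₄³⁻] = 2s.
Ksp = [Zn²⁺]^3[PO₄³⁻]^2 = (3s)^3 · (2s)^2 = 108s^5 = 6.57×10⁻³³
s = 1.43×10⁻⁷ M
[Zn²⁺] = 3s = 4.30×10⁻⁷ M

4.30×10⁻⁷ M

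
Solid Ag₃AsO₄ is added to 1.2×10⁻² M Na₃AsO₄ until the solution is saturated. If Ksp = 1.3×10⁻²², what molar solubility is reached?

Ag₃AsO₄(s) ⇌ 3 Ag⁺(aq) + AsO₄³⁻(aq)
Let s be the solubility of Ag₃AsO₄ here. The common ion gives [AsO₄³⁻] ≈ 1.2×10⁻² M, and [Ag⁺] = 3s.
Ksp = [Ag⁺]^3[AsO₄³⁻] = (3s)^3(1.2×10⁻²)
(3s)^3 = 1.3×10⁻²² / (1.2×10⁻²) = 1.1×10⁻²⁰
s = 7.4×10⁻⁸ M

7.4×10⁻⁸ M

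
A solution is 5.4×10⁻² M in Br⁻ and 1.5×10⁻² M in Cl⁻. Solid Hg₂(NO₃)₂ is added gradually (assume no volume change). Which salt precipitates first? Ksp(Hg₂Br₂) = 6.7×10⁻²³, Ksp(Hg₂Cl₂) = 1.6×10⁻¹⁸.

Hg₂Br₂

Each salt precipitates once Q = Ksp for that salt.
For Hg₂Br₂: [Hg₂²⁺] = (Ksp/[Br⁻]^2) = 2.3×10⁻²⁰ M
For Hg₂Cl₂: [Hg₂²⁺] = (Ksp/[Cl⁻]^2) = 7.1×10⁻¹⁵ M
The smaller threshold [Hg₂²⁺] is reached first, so Hg₂Br₂ precipitates first.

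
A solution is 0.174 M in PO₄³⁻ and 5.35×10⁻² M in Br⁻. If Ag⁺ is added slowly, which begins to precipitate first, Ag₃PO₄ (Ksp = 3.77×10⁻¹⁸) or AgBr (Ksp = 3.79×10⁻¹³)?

Precipitation of each salt begins when its ion product equals Ksp.
For Ag₃PO₄: [Ag⁺] = (Ksp/[PO₄³⁻])^(1/3) = 2.79×10⁻⁶ M
For AgBr: [Ag⁺] = (Ksp/[Br⁻]) = 7.08×10⁻¹² M
Since AgBr needs less Ag⁺ to reach saturation, it precipitates first.

AgBr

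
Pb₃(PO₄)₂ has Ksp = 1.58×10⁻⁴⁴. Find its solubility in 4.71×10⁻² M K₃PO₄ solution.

6.41×10⁻¹⁵ M

Pb₃(PO₄)₂(s) ⇌ 3 Pb²⁺(aq) + 2 PO₄³⁻(aq)
The solution already contains PO₄³⁻ at 4.71×10⁻² M. Let s be the molar solubility of Pb₃(PO₄)₂.
[PO₄³⁻] ≈ 4.71×10⁻² M (common ion dominates); [Pb²⁺] = 3s.
Ksp = [Pb²⁺]^3[PO₄³⁻]^2 = (3s)^3(4.71×10⁻²)^2
(3s)^3 = 1.58×10⁻⁴⁴ / (4.71×10⁻²)^2 = 7.12×10⁻⁴²
s = 6.41×10⁻¹⁵ M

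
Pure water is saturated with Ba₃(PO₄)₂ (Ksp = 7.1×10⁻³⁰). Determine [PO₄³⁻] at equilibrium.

1.2×10⁻⁶ M

Ba₃(PO₄)₂(s) ⇌ 3 Ba²⁺(aq) + 2 PO₄³⁻(aq)
For each mole of Ba₃(PO₄)₂ that dissolves per liter, [Ba²⁺] = 3s and [PO₄³⁻] = 2s; let s denote this solubility.
Ksp = [Ba²⁺]^3[PO₄³⁻]^2 = (3s)^3 · (2s)^2 = 108s^5 = 7.1×10⁻³⁰
s = 5.8×10⁻⁷ mol L⁻¹
[PO₄³⁻] = 2s = 1.2×10⁻⁶ mol L⁻¹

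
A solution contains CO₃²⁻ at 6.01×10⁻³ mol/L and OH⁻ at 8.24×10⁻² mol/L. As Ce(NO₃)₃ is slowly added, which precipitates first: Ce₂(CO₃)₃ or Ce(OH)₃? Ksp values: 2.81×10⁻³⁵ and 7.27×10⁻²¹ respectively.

The threshold for precipitation is Q = Ksp.
For Ce₂(CO₃)₃: [Ce³⁺] = (Ksp/[CO₃²⁻]^3)^(1/2) = 1.14×10⁻¹⁴ mol/L
For Ce(OH)₃: [Ce³⁺] = (Ksp/[OH⁻]^3) = 1.30×10⁻¹⁷ mol/L
Ce(OH)₃ requires the lower [Ce³⁺], so it precipitates first.

Ce(OH)₃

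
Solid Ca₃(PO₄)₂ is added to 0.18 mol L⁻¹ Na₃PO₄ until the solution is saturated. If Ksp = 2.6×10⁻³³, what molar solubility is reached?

1.4×10⁻¹¹ M

Ca₃(PO₄)₂(s) ⇌ 3 Ca²⁺(aq) + 2 PO₄³⁻(aq)
With PO₄³⁻ already at 0.18 mol L⁻¹ and s small, take [PO₄³⁻] ≈ 0.18 mol L⁻¹ and [Ca²⁺] = 3s.
Ksp = [Ca²⁺]^3[PO₄³⁻]^2 = (3s)^3(0.18)^2
(3s)^3 = 2.6×10⁻³³ / (0.18)^2 = 8.0×10⁻³²
s = 1.4×10⁻¹¹ mol L⁻¹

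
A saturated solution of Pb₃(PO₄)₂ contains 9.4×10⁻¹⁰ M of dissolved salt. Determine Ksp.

Ksp = 7.9×10⁻⁴⁴

Pb₃(PO₄)₂(s) ⇌ 3 Pb²⁺(aq) + 2 PO₄³⁻(aq)
With molar solubility s: [Pb²⁺] = 3s, [PO₄³⁻] = 2s.
Ksp = [Pb²⁺]^3[PO₄³⁻]^2 = (3s)^3 · (2s)^2 = 108s^5
Ksp = 108 × (9.4×10⁻¹⁰)^5 = 7.9×10⁻⁴⁴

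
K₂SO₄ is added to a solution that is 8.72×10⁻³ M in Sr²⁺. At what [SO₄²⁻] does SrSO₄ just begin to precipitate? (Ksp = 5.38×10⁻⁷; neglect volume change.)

6.17×10⁻⁵ M

Each salt precipitates once Q = Ksp for that salt.
SrSO₄(s) ⇌ Sr²⁺(aq) + SO₄²⁻(aq)
Ksp = [Sr²⁺][SO₄²⁻] = [SO₄²⁻](8.72×10⁻³)
[SO₄²⁻] = 5.38×10⁻⁷ / (8.72×10⁻³) = 6.17×10⁻⁵
[SO₄²⁻] = 6.17×10⁻⁵ M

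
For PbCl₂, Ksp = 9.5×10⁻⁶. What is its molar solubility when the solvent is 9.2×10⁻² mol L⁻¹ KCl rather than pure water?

PbCl₂(s) ⇌ Pb²⁺(aq) + 2 Cl⁻(aq)
Let s be the solubility of PbCl₂ here. The common ion gives [Cl⁻] ≈ 9.2×10⁻² mol L⁻¹, and [Pb²⁺] = s.
Ksp = [Pb²⁺][Cl⁻]^2 = s(9.2×10⁻²)^2
s = 9.5×10⁻⁶ / (9.2×10⁻²)^2 = 1.1×10⁻³
s = 1.1×10⁻³ mol L⁻¹

1.1×10⁻³ M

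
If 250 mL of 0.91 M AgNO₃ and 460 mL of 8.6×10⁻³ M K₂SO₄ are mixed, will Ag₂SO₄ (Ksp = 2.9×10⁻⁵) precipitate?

Total volume after mixing = 250 + 460 = 710 mL.
[Ag⁺] = (0.91)(250)/710 = 0.32 M
[SO₄²⁻] = (8.6×10⁻³)(460)/710 = 5.6×10⁻³ M
Q = [Ag⁺]^2[SO₄²⁻] = 5.7×10⁻⁴
Since Q (5.7×10⁻⁴) exceeds Ksp (2.9×10⁻⁵), Ag₂SO₄ will precipitate.

Yes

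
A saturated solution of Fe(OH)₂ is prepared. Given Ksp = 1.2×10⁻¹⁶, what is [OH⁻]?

6.2×10⁻⁶ M

Fe(OH)₂(s) ⇌ Fe²⁺(aq) + 2 OH⁻(aq)
If s mol/L of Fe(OH)₂ dissolves, [Fe²⁺] = s and [OH⁻] = 2s.
Ksp = [Fe²⁺][OH⁻]^2 = s · (2s)^2 = 4s^3 = 1.2×10⁻¹⁶
s = 3.1×10⁻⁶ M
[OH⁻] = 2s = 6.2×10⁻⁶ M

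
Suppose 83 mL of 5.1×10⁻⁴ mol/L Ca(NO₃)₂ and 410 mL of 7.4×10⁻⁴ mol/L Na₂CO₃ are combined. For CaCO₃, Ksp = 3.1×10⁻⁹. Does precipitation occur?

Yes

The combined volume is 493 mL.
[Ca²⁺] = (5.1×10⁻⁴)(83)/493 = 8.6×10⁻⁵ mol/L
[CO₃²⁻] = (7.4×10⁻⁴)(410)/493 = 6.2×10⁻⁴ mol/L
Q = [Ca²⁺][CO₃²⁻] = 5.3×10⁻⁸
Since Q (5.3×10⁻⁸) exceeds Ksp (3.1×10⁻⁹), CaCO₃ will precipitate.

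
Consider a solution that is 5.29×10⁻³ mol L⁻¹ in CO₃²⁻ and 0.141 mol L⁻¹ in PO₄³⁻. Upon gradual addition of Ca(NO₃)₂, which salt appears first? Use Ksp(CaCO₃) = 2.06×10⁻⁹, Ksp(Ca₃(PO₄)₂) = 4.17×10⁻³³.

Ca₃(PO₄)₂

Precipitation of each salt begins when its ion product equals Ksp.
For CaCO₃: [Ca²⁺] = (Ksp/[CO₃²⁻]) = 3.89×10⁻⁷ mol L⁻¹
For Ca₃(PO₄)₂: [Ca²⁺] = (Ksp/[PO₄³⁻]^2)^(1/3) = 5.94×10⁻¹¹ mol L⁻¹
The smaller threshold [Ca²⁺] is reached first, so Ca₃(PO₄)₂ precipitates first.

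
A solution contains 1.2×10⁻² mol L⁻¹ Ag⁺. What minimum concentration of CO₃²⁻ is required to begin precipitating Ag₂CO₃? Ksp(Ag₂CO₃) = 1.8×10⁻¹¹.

Each salt precipitates once Q = Ksp for that salt.
Ag₂CO₃(s) ⇌ 2 Ag⁺(aq) + CO₃²⁻(aq)
Ksp = [Ag⁺]^2[CO₃²⁻] = [CO₃²⁻](1.2×10⁻²)^2
[CO₃²⁻] = 1.8×10⁻¹¹ / (1.2×10⁻²)^2 = 1.3×10⁻⁷
[CO₃²⁻] = 1.3×10⁻⁷ mol L⁻¹

1.3×10⁻⁷ M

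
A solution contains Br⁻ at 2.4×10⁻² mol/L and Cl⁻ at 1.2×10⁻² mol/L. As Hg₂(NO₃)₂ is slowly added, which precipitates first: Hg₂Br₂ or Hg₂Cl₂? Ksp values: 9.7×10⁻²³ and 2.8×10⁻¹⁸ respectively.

A salt starts to precipitate once the ion product Q reaches its Ksp.
For Hg₂Br₂: [Hg₂²⁺] = (Ksp/[Br⁻]^2) = 1.7×10⁻¹⁹ mol/L
For Hg₂Cl₂: [Hg₂²⁺] = (Ksp/[Cl⁻]^2) = 1.9×10⁻¹⁴ mol/L
The smaller threshold [Hg₂²⁺] is reached first, so Hg₂Br₂ precipitates first.

Hg₂Br₂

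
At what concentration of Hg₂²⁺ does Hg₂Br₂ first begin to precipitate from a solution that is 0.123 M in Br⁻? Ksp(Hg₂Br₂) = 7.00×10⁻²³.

A salt starts to precipitate once the ion product Q reaches its Ksp.
Hg₂Br₂(s) ⇌ Hg₂²⁺(aq) + 2 Br⁻(aq)
Ksp = [Hg₂²⁺][Br⁻]^2 = [Hg₂²⁺](0.123)^2
[Hg₂²⁺] = 7.00×10⁻²³ / (0.123)^2 = 4.63×10⁻²¹
[Hg₂²⁺] = 4.63×10⁻²¹ M

4.63×10⁻²¹ M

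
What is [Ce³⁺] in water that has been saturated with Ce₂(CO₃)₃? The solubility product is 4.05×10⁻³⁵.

Ce₂(CO₃)₃(s) ⇌ 2 Ce³⁺(aq) + 3 CO₃²⁻(aq)
For each mole of Ce₂(CO₃)₃ that dissolves per liter, [Ce³⁺] = 2s and [CO₃²⁻] = 3s; let s denote this solubility.
Ksp = [Ce³⁺]^2[CO₃²⁻]^3 = (2s)^2 · (3s)^3 = 108s^5 = 4.05×10⁻³⁵
s = 5.19×10⁻⁸ mol L⁻¹
[Ce³⁺] = 2s = 1.04×10⁻⁷ mol L⁻¹

1.04×10⁻⁷ M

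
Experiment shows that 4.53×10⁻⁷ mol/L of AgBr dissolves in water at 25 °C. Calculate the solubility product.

AgBr(s) ⇌ Ag⁺(aq) + Br⁻(aq)
For each mole of AgBr that dissolves per liter, [Ag⁺] = s and [Br⁻] = s; let s denote this solubility.
Ksp = [Ag⁺][Br⁻] = s · s = s^2
Ksp = (4.53×10⁻⁷)^2 = 2.05×10⁻¹³

Ksp = 2.05×10⁻¹³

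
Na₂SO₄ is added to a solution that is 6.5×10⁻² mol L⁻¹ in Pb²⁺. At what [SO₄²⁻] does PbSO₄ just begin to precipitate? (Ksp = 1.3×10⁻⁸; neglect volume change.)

2.0×10⁻⁷ M

The threshold for precipitation is Q = Ksp.
PbSO₄(s) ⇌ Pb²⁺(aq) + SO₄²⁻(aq)
Ksp = [Pb²⁺][SO₄²⁻] = [SO₄²⁻](6.5×10⁻²)
[SO₄²⁻] = 1.3×10⁻⁸ / (6.5×10⁻²) = 2.0×10⁻⁷
[SO₄²⁻] = 2.0×10⁻⁷ mol L⁻¹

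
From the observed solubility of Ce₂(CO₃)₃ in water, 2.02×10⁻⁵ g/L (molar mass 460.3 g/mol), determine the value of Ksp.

Ksp = 1.76×10⁻³⁵

Convert to molarity: s = 2.02×10⁻⁵ / 460.3 = 4.3884×10⁻⁸ mol/L
Ce₂(CO₃)₃(s) ⇌ 2 Ce³⁺(aq) + 3 CO₃²⁻(aq)
For each mole of Ce₂(CO₃)₃ that dissolves per liter, [Ce³⁺] = 2s and [CO₃²⁻] = 3s; let s denote this solubility.
Ksp = [Ce³⁺]^2[CO₃²⁻]^3 = (2s)^2 · (3s)^3 = 108s^5
Ksp = 108 × (4.3884×10⁻⁸)^5 = 1.76×10⁻³⁵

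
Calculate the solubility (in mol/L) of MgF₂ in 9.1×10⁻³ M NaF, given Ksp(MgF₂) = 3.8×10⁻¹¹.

MgF₂(s) ⇌ Mg²⁺(aq) + 2 F⁻(aq)
Let s be the solubility of MgF₂ here. The common ion gives [F⁻] ≈ 9.1×10⁻³ M, and [Mg²⁺] = s.
Ksp = [Mg²⁺][F⁻]^2 = s(9.1×10⁻³)^2
s = 3.8×10⁻¹¹ / (9.1×10⁻³)^2 = 4.6×10⁻⁷
s = 4.6×10⁻⁷ M

4.6×10⁻⁷ M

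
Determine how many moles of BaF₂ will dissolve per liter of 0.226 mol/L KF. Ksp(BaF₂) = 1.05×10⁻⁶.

2.06×10⁻⁵ M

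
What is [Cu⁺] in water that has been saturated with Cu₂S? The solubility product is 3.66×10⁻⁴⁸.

Cu₂S(s) ⇌ 2 Cu⁺(aq) + S²⁻(aq)
For each mole of Cu₂S that dissolves per liter, [Cu⁺] = 2s and [S²⁻] = s; let s denote this solubility.
Ksp = [Cu⁺]^2[S²⁻] = (2s)^2 · s = 4s^3 = 3.66×10⁻⁴⁸
s = 9.71×10⁻¹⁷ M
[Cu⁺] = 2s = 1.94×10⁻¹⁶ M

1.94×10⁻¹⁶ M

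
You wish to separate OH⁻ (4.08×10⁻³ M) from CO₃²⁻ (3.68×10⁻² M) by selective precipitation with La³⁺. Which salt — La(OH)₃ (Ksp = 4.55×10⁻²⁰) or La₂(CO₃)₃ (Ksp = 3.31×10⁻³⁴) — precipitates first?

Precipitation begins when Q = Ksp.
For La(OH)₃: [La³⁺] = (Ksp/[OH⁻]^3) = 6.70×10⁻¹³ M
For La₂(CO₃)₃: [La³⁺] = (Ksp/[CO₃²⁻]^3)^(1/2) = 2.58×10⁻¹⁵ M
Since La₂(CO₃)₃ needs less La³⁺ to reach saturation, it precipitates first.

La₂(CO₃)₃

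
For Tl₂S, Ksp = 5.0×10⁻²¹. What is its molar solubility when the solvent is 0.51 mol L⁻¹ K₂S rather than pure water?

5.0×10⁻¹¹ M

Tl₂S(s) ⇌ 2 Tl⁺(aq) + S²⁻(aq)
Let s be the solubility of Tl₂S here. The common ion gives [S²⁻] ≈ 0.51 mol L⁻¹, and [Tl⁺] = 2s.
Ksp = [Tl⁺]^2[S²⁻] = (2s)^2(0.51)
(2s)^2 = 5.0×10⁻²¹ / (0.51) = 9.8×10⁻²¹
s = 5.0×10⁻¹¹ mol L⁻¹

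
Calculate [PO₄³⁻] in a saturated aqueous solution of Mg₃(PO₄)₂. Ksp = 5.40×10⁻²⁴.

Mg₃(PO₄)₂(s) ⇌ 3 Mg²⁺(aq) + 2 PO₄³⁻(aq)
Call the molar solubility s, so that [Mg²⁺] = 3s and [PO₄³⁻] = 2s.
Ksp = [Mg²⁺]^3[PO₄³⁻]^2 = (3s)^3 · (2s)^2 = 108s^5 = 5.40×10⁻²⁴
s = 8.71×10⁻⁶ M
[PO₄³⁻] = 2s = 1.74×10⁻⁵ M

1.74×10⁻⁵ M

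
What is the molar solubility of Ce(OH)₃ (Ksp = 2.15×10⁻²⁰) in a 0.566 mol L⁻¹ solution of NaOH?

Ce(OH)₃(s) ⇌ Ce³⁺(aq) + 3 OH⁻(aq)
Let s be the solubility of Ce(OH)₃ here. The common ion gives [OH⁻] ≈ 0.566 mol L⁻¹, and [Ce³⁺] = s.
Ksp = [Ce³⁺][OH⁻]^3 = s(0.566)^3
s = 2.15×10⁻²⁰ / (0.566)^3 = 1.19×10⁻¹⁹
s = 1.19×10⁻¹⁹ mol L⁻¹

1.19×10⁻¹⁹ M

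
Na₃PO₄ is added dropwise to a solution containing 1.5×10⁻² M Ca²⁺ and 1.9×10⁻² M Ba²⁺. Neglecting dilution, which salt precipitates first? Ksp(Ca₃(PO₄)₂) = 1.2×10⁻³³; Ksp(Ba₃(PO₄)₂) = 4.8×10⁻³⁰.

A salt starts to precipitate once the ion product Q reaches its Ksp.
For Ca₃(PO₄)₂: [PO₄³⁻] = (Ksp/[Ca²⁺]^3)^(1/2) = 1.9×10⁻¹⁴ M
For Ba₃(PO₄)₂: [PO₄³⁻] = (Ksp/[Ba²⁺]^3)^(1/2) = 8.4×10⁻¹³ M
Ca₃(PO₄)₂ requires the lower [PO₄³⁻], so it precipitates first.

Ca₃(PO₄)₂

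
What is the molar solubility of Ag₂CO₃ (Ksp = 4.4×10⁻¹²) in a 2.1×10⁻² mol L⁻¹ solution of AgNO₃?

1.0×10⁻⁸ M

Ag₂CO₃(s) ⇌ 2 Ag⁺(aq) + CO₃²⁻(aq)
The solution already contains Ag⁺ at 2.1×10⁻² mol L⁻¹. Let s be the molar solubility of Ag₂CO₃.
[Ag⁺] ≈ 2.1×10⁻² mol L⁻¹ (common ion dominates); [CO₃²⁻] = s.
Ksp = [Ag⁺]^2[CO₃²⁻] = (2.1×10⁻²)^2s
s = 4.4×10⁻¹² / (2.1×10⁻²)^2 = 1.0×10⁻⁸
s = 1.0×10⁻⁸ mol L⁻¹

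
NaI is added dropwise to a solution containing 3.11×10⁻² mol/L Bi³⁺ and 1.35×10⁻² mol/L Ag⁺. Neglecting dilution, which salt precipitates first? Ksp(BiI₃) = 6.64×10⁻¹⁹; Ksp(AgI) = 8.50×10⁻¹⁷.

AgI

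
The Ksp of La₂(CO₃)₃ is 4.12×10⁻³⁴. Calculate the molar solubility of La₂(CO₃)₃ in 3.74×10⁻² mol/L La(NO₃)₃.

2.22×10⁻¹¹ M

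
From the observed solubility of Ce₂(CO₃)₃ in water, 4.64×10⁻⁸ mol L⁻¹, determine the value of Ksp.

Ce₂(CO₃)₃(s) ⇌ 2 Ce³⁺(aq) + 3 CO₃²⁻(aq)
With molar solubility s: [Ce³⁺] = 2s, [CO₃²⁻] = 3s.
Ksp = [Ce³⁺]^2[CO₃²⁻]^3 = (2s)^2 · (3s)^3 = 108s^5
Ksp = 108 × (4.64×10⁻⁸)^5 = 2.32×10⁻³⁵

Ksp = 2.32×10⁻³⁵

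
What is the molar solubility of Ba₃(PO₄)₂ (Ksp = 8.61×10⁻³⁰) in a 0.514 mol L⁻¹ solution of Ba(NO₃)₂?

Ba₃(PO₄)₂(s) ⇌ 3 Ba²⁺(aq) + 2 PO₄³⁻(aq)
Ba²⁺ is already present at 0.514 mol L⁻¹. If s mol/L of Ba₃(PO₄)₂ dissolves, [PO₄³⁻] = 2s while [Ba²⁺] ≈ 0.514 mol L⁻¹.
Ksp = [Ba²⁺]^3[PO₄³⁻]^2 = (0.514)^3(2s)^2
(2s)^2 = 8.61×10⁻³⁰ / (0.514)^3 = 6.34×10⁻²⁹
s = 3.98×10⁻¹⁵ mol L⁻¹

3.98×10⁻¹⁵ M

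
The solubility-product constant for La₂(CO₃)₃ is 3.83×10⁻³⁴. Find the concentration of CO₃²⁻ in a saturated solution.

2.44×10⁻⁷ M

La₂(CO₃)₃(s) ⇌ 2 La³⁺(aq) + 3 CO₃²⁻(aq)
Let s be the molar solubility. Then [La³⁺] = 2s and [CO₃²⁻] = 3s.
Ksp = [La³⁺]^2[CO₃²⁻]^3 = (2s)^2 · (3s)^3 = 108s^5 = 3.83×10⁻³⁴
s = 8.13×10⁻⁸ M
[CO₃²⁻] = 3s = 2.44×10⁻⁷ M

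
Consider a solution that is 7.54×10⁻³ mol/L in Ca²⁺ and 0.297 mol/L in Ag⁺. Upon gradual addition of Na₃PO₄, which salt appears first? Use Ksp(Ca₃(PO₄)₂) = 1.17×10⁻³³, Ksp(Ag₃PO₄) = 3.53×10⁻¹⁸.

Ag₃PO₄

A salt starts to precipitate once the ion product Q reaches its Ksp.
For Ca₃(PO₄)₂: [PO₄³⁻] = (Ksp/[Ca²⁺]^3)^(1/2) = 5.22×10⁻¹⁴ mol/L
For Ag₃PO₄: [PO₄³⁻] = (Ksp/[Ag⁺]^3) = 1.35×10⁻¹⁶ mol/L
Since Ag₃PO₄ needs less PO₄³⁻ to reach saturation, it precipitates first.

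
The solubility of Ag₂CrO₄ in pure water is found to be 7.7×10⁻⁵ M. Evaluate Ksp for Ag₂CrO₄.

Ksp = 1.8×10⁻¹²

Ag₂CrO₄(s) ⇌ 2 Ag⁺(aq) + CrO₄²⁻(aq)
Call the molar solubility s, so that [Ag⁺] = 2s and [CrO₄²⁻] = s.
Ksp = [Ag⁺]^2[CrO₄²⁻] = (2s)^2 · s = 4s^3
Ksp = 4 × (7.7×10⁻⁵)^3 = 1.8×10⁻¹²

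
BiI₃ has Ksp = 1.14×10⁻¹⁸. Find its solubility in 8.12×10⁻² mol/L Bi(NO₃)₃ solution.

BiI₃(s) ⇌ Bi³⁺(aq) + 3 I⁻(aq)
Let s be the solubility of BiI₃ here. The common ion gives [Bi³⁺] ≈ 8.12×10⁻² mol/L, and [I⁻] = 3s.
Ksp = [Bi³⁺][I⁻]^3 = (8.12×10⁻²)(3s)^3
(3s)^3 = 1.14×10⁻¹⁸ / (8.12×10⁻²) = 1.40×10⁻¹⁷
s = 8.04×10⁻⁷ mol/L

8.04×10⁻⁷ M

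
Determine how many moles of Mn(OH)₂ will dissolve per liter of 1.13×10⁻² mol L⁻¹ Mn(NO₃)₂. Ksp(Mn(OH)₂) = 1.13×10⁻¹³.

Mn(OH)₂(s) ⇌ Mn²⁺(aq) + 2 OH⁻(aq)
Mn²⁺ is already present at 1.13×10⁻² mol L⁻¹. If s mol/L of Mn(OH)₂ dissolves, [OH⁻] = 2s while [Mn²⁺] ≈ 1.13×10⁻² mol L⁻¹.
Ksp = [Mn²⁺][OH⁻]^2 = (1.13×10⁻²)(2s)^2
(2s)^2 = 1.13×10⁻¹³ / (1.13×10⁻²) = 1.00×10⁻¹¹
s = 1.58×10⁻⁶ mol L⁻¹

1.58×10⁻⁶ M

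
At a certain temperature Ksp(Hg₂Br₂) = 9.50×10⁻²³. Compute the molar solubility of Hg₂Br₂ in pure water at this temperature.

Hg₂Br₂(s) ⇌ Hg₂²⁺(aq) + 2 Br⁻(aq)
For each mole of Hg₂Br₂ that dissolves per liter, [Hg₂²⁺] = s and [Br⁻] = 2s; let s denote this solubility.
Ksp = [Hg₂²⁺][Br⁻]^2 = s · (2s)^2 = 4s^3
4s^3 = 9.50×10⁻²³  ⇒  s^3 = 2.38×10⁻²³
Taking the 3rd root, s = 2.87×10⁻⁸ M.

2.87×10⁻⁸ M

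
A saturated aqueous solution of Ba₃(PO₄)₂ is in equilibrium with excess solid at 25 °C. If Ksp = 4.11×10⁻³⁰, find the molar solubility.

5.20×10⁻⁷ M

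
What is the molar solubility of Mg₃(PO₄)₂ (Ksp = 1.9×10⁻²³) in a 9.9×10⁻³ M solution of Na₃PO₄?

Mg₃(PO₄)₂(s) ⇌ 3 Mg²⁺(aq) + 2 PO₄³⁻(aq)
Let s be the solubility of Mg₃(PO₄)₂ here. The common ion gives [PO₄³⁻] ≈ 9.9×10⁻³ M, and [Mg²⁺] = 3s.
Ksp = [Mg²⁺]^3[PO₄³⁻]^2 = (3s)^3(9.9×10⁻³)^2
(3s)^3 = 1.9×10⁻²³ / (9.9×10⁻³)^2 = 1.9×10⁻¹⁹
s = 1.9×10⁻⁷ M

1.9×10⁻⁷ M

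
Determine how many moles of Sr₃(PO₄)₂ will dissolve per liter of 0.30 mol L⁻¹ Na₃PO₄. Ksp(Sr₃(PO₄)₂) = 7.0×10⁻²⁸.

Sr₃(PO₄)₂(s) ⇌ 3 Sr²⁺(aq) + 2 PO₄³⁻(aq)
With PO₄³⁻ already at 0.30 mol L⁻¹ and s small, take [PO₄³⁻] ≈ 0.30 mol L⁻¹ and [Sr²⁺] = 3s.
Ksp = [Sr²⁺]^3[PO₄³⁻]^2 = (3s)^3(0.30)^2
(3s)^3 = 7.0×10⁻²⁸ / (0.30)^2 = 7.8×10⁻²⁷
s = 6.6×10⁻¹⁰ mol L⁻¹

6.6×10⁻¹⁰ M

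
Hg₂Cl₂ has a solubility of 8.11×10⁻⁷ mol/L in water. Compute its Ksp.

Hg₂Cl₂(s) ⇌ Hg₂²⁺(aq) + 2 Cl⁻(aq)
With molar solubility s: [Hg₂²⁺] = s, [Cl⁻] = 2s.
Ksp = [Hg₂²⁺][Cl⁻]^2 = s · (2s)^2 = 4s^3
Ksp = 4 × (8.11×10⁻⁷)^3 = 2.13×10⁻¹⁸

Ksp = 2.13×10⁻¹⁸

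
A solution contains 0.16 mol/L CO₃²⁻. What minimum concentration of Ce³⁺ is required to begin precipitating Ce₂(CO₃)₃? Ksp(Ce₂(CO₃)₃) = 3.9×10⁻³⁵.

9.8×10⁻¹⁷ M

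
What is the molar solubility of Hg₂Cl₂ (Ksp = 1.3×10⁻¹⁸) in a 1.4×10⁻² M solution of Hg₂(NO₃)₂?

4.8×10⁻⁹ M

Hg₂Cl₂(s) ⇌ Hg₂²⁺(aq) + 2 Cl⁻(aq)
Hg₂²⁺ is already present at 1.4×10⁻² M. If s mol/L of Hg₂Cl₂ dissolves, [Cl⁻] = 2s while [Hg₂²⁺] ≈ 1.4×10⁻² M.
Ksp = [Hg₂²⁺][Cl⁻]^2 = (1.4×10⁻²)(2s)^2
(2s)^2 = 1.3×10⁻¹⁸ / (1.4×10⁻²) = 9.3×10⁻¹⁷
s = 4.8×10⁻⁹ M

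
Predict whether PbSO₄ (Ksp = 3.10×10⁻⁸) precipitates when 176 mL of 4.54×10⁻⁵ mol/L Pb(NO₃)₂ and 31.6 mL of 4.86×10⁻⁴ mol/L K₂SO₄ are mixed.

No

After mixing, V = 176 mL + 31.6 mL = 207.6 mL.
[Pb²⁺] = (4.54×10⁻⁵)(176)/207.6 = 3.85×10⁻⁵ mol/L
[SO₄²⁻] = (4.86×10⁻⁴)(31.6)/207.6 = 7.40×10⁻⁵ mol/L
Q = [Pb²⁺][SO₄²⁻] = 2.85×10⁻⁹
Q = 2.85×10⁻⁹ < Ksp = 3.10×10⁻⁸, so the solution is unsaturated and no precipitate forms.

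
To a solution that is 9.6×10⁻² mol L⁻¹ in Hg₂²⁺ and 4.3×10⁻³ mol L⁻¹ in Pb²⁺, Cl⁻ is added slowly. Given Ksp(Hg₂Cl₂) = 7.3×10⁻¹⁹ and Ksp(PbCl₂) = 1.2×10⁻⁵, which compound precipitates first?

Hg₂Cl₂

A salt starts to precipitate once the ion product Q reaches its Ksp.
For Hg₂Cl₂: [Cl⁻] = (Ksp/[Hg₂²⁺])^(1/2) = 2.8×10⁻⁹ mol L⁻¹
For PbCl₂: [Cl⁻] = (Ksp/[Pb²⁺])^(1/2) = 5.3×10⁻² mol L⁻¹
Since Hg₂Cl₂ needs less Cl⁻ to reach saturation, it precipitates first.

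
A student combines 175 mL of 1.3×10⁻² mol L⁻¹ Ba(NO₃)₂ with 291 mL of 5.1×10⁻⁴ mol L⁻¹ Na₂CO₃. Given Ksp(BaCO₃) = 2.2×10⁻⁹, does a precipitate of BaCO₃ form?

After mixing, V = 175 mL + 291 mL = 466 mL.
[Ba²⁺] = (1.3×10⁻²)(175)/466 = 4.9×10⁻³ mol L⁻¹
[CO₃²⁻] = (5.1×10⁻⁴)(291)/466 = 3.2×10⁻⁴ mol L⁻¹
Q = [Ba²⁺][CO₃²⁻] = 1.6×10⁻⁶
Because Q > Ksp (1.6×10⁻⁶ vs 2.2×10⁻⁹), a precipitate of BaCO₃ forms.

Yes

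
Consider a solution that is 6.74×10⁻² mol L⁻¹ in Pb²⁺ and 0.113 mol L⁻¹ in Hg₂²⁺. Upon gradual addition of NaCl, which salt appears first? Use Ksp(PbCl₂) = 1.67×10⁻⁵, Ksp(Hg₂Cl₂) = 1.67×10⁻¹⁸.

Each salt precipitates once Q = Ksp for that salt.
For PbCl₂: [Cl⁻] = (Ksp/[Pb²⁺])^(1/2) = 1.57×10⁻² mol L⁻¹
For Hg₂Cl₂: [Cl⁻] = (Ksp/[Hg₂²⁺])^(1/2) = 3.84×10⁻⁹ mol L⁻¹
The smaller threshold [Cl⁻] is reached first, so Hg₂Cl₂ precipitates first.

Hg₂Cl₂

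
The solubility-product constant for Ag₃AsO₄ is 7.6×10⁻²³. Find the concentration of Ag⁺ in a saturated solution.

3.9×10⁻⁶ M

Ag₃AsO₄(s) ⇌ 3 Ag⁺(aq) + AsO₄³⁻(aq)
For each mole of Ag₃AsO₄ that dissolves per liter, [Ag⁺] = 3s and [AsO₄³⁻] = s; let s denote this solubility.
Ksp = [Ag⁺]^3[AsO₄³⁻] = (3s)^3 · s = 27s^4 = 7.6×10⁻²³
s = 1.3×10⁻⁶ M
[Ag⁺] = 3s = 3.9×10⁻⁶ M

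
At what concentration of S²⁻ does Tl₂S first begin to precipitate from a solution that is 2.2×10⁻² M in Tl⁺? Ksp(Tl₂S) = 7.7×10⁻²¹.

Each salt precipitates once Q = Ksp for that salt.
Tl₂S(s) ⇌ 2 Tl⁺(aq) + S²⁻(aq)
Ksp = [Tl⁺]^2[S²⁻] = [S²⁻](2.2×10⁻²)^2
[S²⁻] = 7.7×10⁻²¹ / (2.2×10⁻²)^2 = 1.6×10⁻¹⁷
[S²⁻] = 1.6×10⁻¹⁷ M

1.6×10⁻¹⁷ M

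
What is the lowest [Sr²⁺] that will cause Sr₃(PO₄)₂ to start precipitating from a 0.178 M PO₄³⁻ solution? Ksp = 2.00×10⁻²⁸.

A salt starts to precipitate once the ion product Q reaches its Ksp.
Sr₃(PO₄)₂(s) ⇌ 3 Sr²⁺(aq) + 2 PO₄³⁻(aq)
Ksp = [Sr²⁺]^3[PO₄³⁻]^2 = [Sr²⁺]^3(0.178)^2
[Sr²⁺]^3 = 2.00×10⁻²⁸ / (0.178)^2 = 6.31×10⁻²⁷
[Sr²⁺] = 1.85×10⁻⁹ M

1.85×10⁻⁹ M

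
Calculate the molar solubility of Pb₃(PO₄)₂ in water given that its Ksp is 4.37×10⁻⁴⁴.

Pb₃(PO₄)₂(s) ⇌ 3 Pb²⁺(aq) + 2 PO₄³⁻(aq)
If s mol/L of Pb₃(PO₄)₂ dissolves, [Pb²⁺] = 3s and [PO₄³⁻] = 2s.
Ksp = [Pb²⁺]^3[PO₄³⁻]^2 = (3s)^3 · (2s)^2 = 108s^5
108s^5 = 4.37×10⁻⁴⁴  ⇒  s^5 = 4.05×10⁻⁴⁶
Taking the 5th root, s = 8.34×10⁻¹⁰ M.

8.34×10⁻¹⁰ M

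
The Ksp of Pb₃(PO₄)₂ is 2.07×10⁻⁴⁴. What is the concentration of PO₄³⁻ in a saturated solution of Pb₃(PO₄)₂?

1.44×10⁻⁹ M

Pb₃(PO₄)₂(s) ⇌ 3 Pb²⁺(aq) + 2 PO₄³⁻(aq)
Let s be the molar solubility. Then [Pb²⁺] = 3s and [PO₄³⁻] = 2s.
Ksp = [Pb²⁺]^3[PO₄³⁻]^2 = (3s)^3 · (2s)^2 = 108s^5 = 2.07×10⁻⁴⁴
s = 7.19×10⁻¹⁰ M
[PO₄³⁻] = 2s = 1.44×10⁻⁹ M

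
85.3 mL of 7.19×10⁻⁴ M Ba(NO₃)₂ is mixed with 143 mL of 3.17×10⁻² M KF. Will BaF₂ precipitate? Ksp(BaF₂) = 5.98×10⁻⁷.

The combined volume is 228.3 mL.
[Ba²⁺] = (7.19×10⁻⁴)(85.3)/228.3 = 2.69×10⁻⁴ M
[F⁻] = (3.17×10⁻²)(143)/228.3 = 1.99×10⁻² M
Q = [Ba²⁺][F⁻]^2 = 1.06×10⁻⁷
Q = 1.06×10⁻⁷ < Ksp = 5.98×10⁻⁷, so the solution is unsaturated and no precipitate forms.

No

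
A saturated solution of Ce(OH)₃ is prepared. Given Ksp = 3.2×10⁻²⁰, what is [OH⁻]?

1.8×10⁻⁵ M

Ce(OH)₃(s) ⇌ Ce³⁺(aq) + 3 OH⁻(aq)
For each mole of Ce(OH)₃ that dissolves per liter, [Ce³⁺] = s and [OH⁻] = 3s; let s denote this solubility.
Ksp = [Ce³⁺][OH⁻]^3 = s · (3s)^3 = 27s^4 = 3.2×10⁻²⁰
s = 5.9×10⁻⁶ mol L⁻¹
[OH⁻] = 3s = 1.8×10⁻⁵ mol L⁻¹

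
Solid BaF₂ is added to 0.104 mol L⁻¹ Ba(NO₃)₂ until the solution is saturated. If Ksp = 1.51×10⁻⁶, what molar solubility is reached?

1.91×10⁻³ M

BaF₂(s) ⇌ Ba²⁺(aq) + 2 F⁻(aq)
Let s be the solubility of BaF₂ here. The common ion gives [Ba²⁺] ≈ 0.104 mol L⁻¹, and [F⁻] = 2s.
Ksp = [Ba²⁺][F⁻]^2 = (0.104)(2s)^2
(2s)^2 = 1.51×10⁻⁶ / (0.104) = 1.45×10⁻⁵
s = 1.91×10⁻³ mol L⁻¹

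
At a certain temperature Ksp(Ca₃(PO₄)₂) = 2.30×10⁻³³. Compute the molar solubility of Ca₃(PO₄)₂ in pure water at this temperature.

1.16×10⁻⁷ M

Ca₃(PO₄)₂(s) ⇌ 3 Ca²⁺(aq) + 2 PO₄³⁻(aq)
If s mol/L of Ca₃(PO₄)₂ dissolves, [Ca²⁺] = 3s and [PO₄³⁻] = 2s.
Ksp = [Ca²⁺]^3[PO₄³⁻]^2 = (3s)^3 · (2s)^2 = 108s^5
108s^5 = 2.30×10⁻³³  ⇒  s^5 = 2.13×10⁻³⁵
s = 1.16×10⁻⁷ mol/L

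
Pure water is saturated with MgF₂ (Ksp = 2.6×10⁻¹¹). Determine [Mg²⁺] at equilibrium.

MgF₂(s) ⇌ Mg²⁺(aq) + 2 F⁻(aq)
Let s be the molar solubility. Then [Mg²⁺] = s and [F⁻] = 2s.
Ksp = [Mg²⁺][F⁻]^2 = s · (2s)^2 = 4s^3 = 2.6×10⁻¹¹
s = 1.9×10⁻⁴ M
[Mg²⁺] = s = 1.9×10⁻⁴ M

1.9×10⁻⁴ M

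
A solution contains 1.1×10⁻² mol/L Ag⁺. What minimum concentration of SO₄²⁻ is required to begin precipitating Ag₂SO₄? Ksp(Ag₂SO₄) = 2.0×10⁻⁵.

0.17 M

Precipitation begins when Q = Ksp.
Ag₂SO₄(s) ⇌ 2 Ag⁺(aq) + SO₄²⁻(aq)
Ksp = [Ag⁺]^2[SO₄²⁻] = [SO₄²⁻](1.1×10⁻²)^2
[SO₄²⁻] = 2.0×10⁻⁵ / (1.1×10⁻²)^2 = 0.17
[SO₄²⁻] = 0.17 mol/L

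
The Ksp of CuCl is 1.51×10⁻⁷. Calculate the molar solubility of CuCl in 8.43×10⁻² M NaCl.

CuCl(s) ⇌ Cu⁺(aq) + Cl⁻(aq)
Cl⁻ is already present at 8.43×10⁻² M. If s mol/L of CuCl dissolves, [Cu⁺] = s while [Cl⁻] ≈ 8.43×10⁻² M.
Ksp = [Cu⁺][Cl⁻] = s(8.43×10⁻²)
s = 1.51×10⁻⁷ / (8.43×10⁻²) = 1.79×10⁻⁶
s = 1.79×10⁻⁶ M

1.79×10⁻⁶ M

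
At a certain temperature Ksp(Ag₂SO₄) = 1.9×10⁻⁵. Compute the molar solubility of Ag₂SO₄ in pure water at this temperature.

1.7×10⁻² M

Ag₂SO₄(s) ⇌ 2 Ag⁺(aq) + SO₄²⁻(aq)
With molar solubility s: [Ag⁺] = 2s, [SO₄²⁻] = s.
Ksp = [Ag⁺]^2[SO₄²⁻] = (2s)^2 · s = 4s^3
4s^3 = 1.9×10⁻⁵  ⇒  s^3 = 4.8×10⁻⁶
s = 1.7×10⁻² M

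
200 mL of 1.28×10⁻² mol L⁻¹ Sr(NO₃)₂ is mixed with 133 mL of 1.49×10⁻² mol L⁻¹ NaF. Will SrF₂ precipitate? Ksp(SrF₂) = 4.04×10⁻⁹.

Yes

Total volume after mixing = 200 + 133 = 333 mL.
[Sr²⁺] = (1.28×10⁻²)(200)/333 = 7.69×10⁻³ mol L⁻¹
[F⁻] = (1.49×10⁻²)(133)/333 = 5.95×10⁻³ mol L⁻¹
Q = [Sr²⁺][F⁻]^2 = 2.72×10⁻⁷
Q = 2.72×10⁻⁷ > Ksp = 4.04×10⁻⁹, so the solution is supersaturated and SrF₂ precipitates.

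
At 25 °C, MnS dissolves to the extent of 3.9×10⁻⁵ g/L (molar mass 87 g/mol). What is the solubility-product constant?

Ksp = 2.0×10⁻¹³

Convert to molarity: s = 3.9×10⁻⁵ / 87 = 4.483×10⁻⁷ mol/L
MnS(s) ⇌ Mn²⁺(aq) + S²⁻(aq)
If s mol/L of MnS dissolves, [Mn²⁺] = s and [S²⁻] = s.
Ksp = [Mn²⁺][S²⁻] = s · s = s^2
Ksp = (4.483×10⁻⁷)^2 = 2.0×10⁻¹³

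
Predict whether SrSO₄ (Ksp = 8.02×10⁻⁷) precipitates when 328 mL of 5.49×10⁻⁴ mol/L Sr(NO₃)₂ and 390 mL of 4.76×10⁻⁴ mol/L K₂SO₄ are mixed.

Total volume after mixing = 328 + 390 = 718 mL.
[Sr²⁺] = (5.49×10⁻⁴)(328)/718 = 2.51×10⁻⁴ mol/L
[SO₄²⁻] = (4.76×10⁻⁴)(390)/718 = 2.59×10⁻⁴ mol/L
Q = [Sr²⁺][SO₄²⁻] = 6.48×10⁻⁸
Since Q (6.48×10⁻⁸) is less than Ksp (8.02×10⁻⁷), no SrSO₄ precipitates.

No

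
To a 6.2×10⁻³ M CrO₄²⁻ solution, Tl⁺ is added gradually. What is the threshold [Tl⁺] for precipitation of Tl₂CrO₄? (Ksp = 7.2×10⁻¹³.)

The threshold for precipitation is Q = Ksp.
Tl₂CrO₄(s) ⇌ 2 Tl⁺(aq) + CrO₄²⁻(aq)
Ksp = [Tl⁺]^2[CrO₄²⁻] = [Tl⁺]^2(6.2×10⁻³)
[Tl⁺]^2 = 7.2×10⁻¹³ / (6.2×10⁻³) = 1.2×10⁻¹⁰
[Tl⁺] = 1.1×10⁻⁵ M

1.1×10⁻⁵ M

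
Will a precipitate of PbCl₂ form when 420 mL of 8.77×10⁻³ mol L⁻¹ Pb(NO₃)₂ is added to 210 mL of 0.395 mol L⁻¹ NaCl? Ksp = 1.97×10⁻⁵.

Yes

Total volume after mixing = 420 + 210 = 630 mL.
[Pb²⁺] = (8.77×10⁻³)(420)/630 = 5.85×10⁻³ mol L⁻¹
[Cl⁻] = (0.395)(210)/630 = 0.132 mol L⁻¹
Q = [Pb²⁺][Cl⁻]^2 = 1.01×10⁻⁴
Because Q > Ksp (1.01×10⁻⁴ vs 1.97×10⁻⁵), a precipitate of PbCl₂ forms.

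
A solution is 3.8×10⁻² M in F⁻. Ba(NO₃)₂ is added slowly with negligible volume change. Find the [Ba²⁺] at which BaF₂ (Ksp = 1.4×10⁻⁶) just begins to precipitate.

9.7×10⁻⁴ M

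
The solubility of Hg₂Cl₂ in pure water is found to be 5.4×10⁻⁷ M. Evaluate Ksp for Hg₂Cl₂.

Hg₂Cl₂(s) ⇌ Hg₂²⁺(aq) + 2 Cl⁻(aq)
For each mole of Hg₂Cl₂ that dissolves per liter, [Hg₂²⁺] = s and [Cl⁻] = 2s; let s denote this solubility.
Ksp = [Hg₂²⁺][Cl⁻]^2 = s · (2s)^2 = 4s^3
Ksp = 4 × (5.4×10⁻⁷)^3 = 6.3×10⁻¹⁹

Ksp = 6.3×10⁻¹⁹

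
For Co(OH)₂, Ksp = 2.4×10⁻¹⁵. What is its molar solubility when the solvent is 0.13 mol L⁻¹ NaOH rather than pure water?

Co(OH)₂(s) ⇌ Co²⁺(aq) + 2 OH⁻(aq)
The solution already contains OH⁻ at 0.13 mol L⁻¹. Let s be the molar solubility of Co(OH)₂.
[OH⁻] ≈ 0.13 mol L⁻¹ (common ion dominates); [Co²⁺] = s.
Ksp = [Co²⁺][OH⁻]^2 = s(0.13)^2
s = 2.4×10⁻¹⁵ / (0.13)^2 = 1.4×10⁻¹³
s = 1.4×10⁻¹³ mol L⁻¹

1.4×10⁻¹³ M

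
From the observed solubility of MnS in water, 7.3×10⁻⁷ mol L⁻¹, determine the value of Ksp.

MnS(s) ⇌ Mn²⁺(aq) + S²⁻(aq)
Call the molar solubility s, so that [Mn²⁺] = s and [S²⁻] = s.
Ksp = [Mn²⁺][S²⁻] = s · s = s^2
Ksp = (7.3×10⁻⁷)^2 = 5.3×10⁻¹³

Ksp = 5.3×10⁻¹³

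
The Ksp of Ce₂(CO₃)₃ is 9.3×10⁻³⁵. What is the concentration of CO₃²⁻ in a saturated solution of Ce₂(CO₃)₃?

Ce₂(CO₃)₃(s) ⇌ 2 Ce³⁺(aq) + 3 CO₃²⁻(aq)
For each mole of Ce₂(CO₃)₃ that dissolves per liter, [Ce³⁺] = 2s and [CO₃²⁻] = 3s; let s denote this solubility.
Ksp = [Ce³⁺]^2[CO₃²⁻]^3 = (2s)^2 · (3s)^3 = 108s^5 = 9.3×10⁻³⁵
s = 6.1×10⁻⁸ mol/L
[CO₃²⁻] = 3s = 1.8×10⁻⁷ mol/L

1.8×10⁻⁷ M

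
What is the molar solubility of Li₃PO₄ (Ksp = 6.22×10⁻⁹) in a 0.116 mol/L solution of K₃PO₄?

1.26×10⁻³ M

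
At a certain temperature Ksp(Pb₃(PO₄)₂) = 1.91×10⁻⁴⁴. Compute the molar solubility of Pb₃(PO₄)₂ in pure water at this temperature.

Pb₃(PO₄)₂(s) ⇌ 3 Pb²⁺(aq) + 2 PO₄³⁻(aq)
Call the molar solubility s, so that [Pb²⁺] = 3s and [PO₄³⁻] = 2s.
Ksp = [Pb²⁺]^3[PO₄³⁻]^2 = (3s)^3 · (2s)^2 = 108s^5
108s^5 = 1.91×10⁻⁴⁴  ⇒  s^5 = 1.77×10⁻⁴⁶
Taking the 5th root, s = 7.07×10⁻¹⁰ M.

7.07×10⁻¹⁰ M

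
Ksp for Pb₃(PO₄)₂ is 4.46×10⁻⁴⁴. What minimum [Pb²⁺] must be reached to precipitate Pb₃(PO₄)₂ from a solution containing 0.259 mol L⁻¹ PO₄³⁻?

8.73×10⁻¹⁵ M

Each salt precipitates once Q = Ksp for that salt.
Pb₃(PO₄)₂(s) ⇌ 3 Pb²⁺(aq) + 2 PO₄³⁻(aq)
Ksp = [Pb²⁺]^3[PO₄³⁻]^2 = [Pb²⁺]^3(0.259)^2
[Pb²⁺]^3 = 4.46×10⁻⁴⁴ / (0.259)^2 = 6.65×10⁻⁴³
[Pb²⁺] = 8.73×10⁻¹⁵ mol L⁻¹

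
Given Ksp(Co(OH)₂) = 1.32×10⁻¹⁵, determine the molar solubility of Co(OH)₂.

Co(OH)₂(s) ⇌ Co²⁺(aq) + 2 OH⁻(aq)
For each mole of Co(OH)₂ that dissolves per liter, [Co²⁺] = s and [OH⁻] = 2s; let s denote this solubility.
Ksp = [Co²⁺][OH⁻]^2 = s · (2s)^2 = 4s^3
4s^3 = 1.32×10⁻¹⁵  ⇒  s^3 = 3.30×10⁻¹⁶
s = (3.30×10⁻¹⁶)^(1/3) = 6.91×10⁻⁶ mol L⁻¹

6.91×10⁻⁶ M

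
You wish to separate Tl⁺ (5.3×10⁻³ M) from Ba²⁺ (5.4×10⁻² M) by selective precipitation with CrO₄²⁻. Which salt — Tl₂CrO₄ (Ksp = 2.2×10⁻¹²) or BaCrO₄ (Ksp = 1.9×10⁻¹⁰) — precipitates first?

The threshold for precipitation is Q = Ksp.
For Tl₂CrO₄: [CrO₄²⁻] = (Ksp/[Tl⁺]^2) = 7.8×10⁻⁸ M
For BaCrO₄: [CrO₄²⁻] = (Ksp/[Ba²⁺]) = 3.5×10⁻⁹ M
BaCrO₄ requires the lower [CrO₄²⁻], so it precipitates first.

BaCrO₄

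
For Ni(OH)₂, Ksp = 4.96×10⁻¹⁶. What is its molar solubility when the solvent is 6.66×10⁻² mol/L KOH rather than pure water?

1.12×10⁻¹³ M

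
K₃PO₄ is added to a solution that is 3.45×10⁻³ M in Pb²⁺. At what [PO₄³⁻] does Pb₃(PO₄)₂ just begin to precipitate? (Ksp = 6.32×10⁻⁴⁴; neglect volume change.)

Precipitation of each salt begins when its ion product equals Ksp.
Pb₃(PO₄)₂(s) ⇌ 3 Pb²⁺(aq) + 2 PO₄³⁻(aq)
Ksp = [Pb²⁺]^3[PO₄³⁻]^2 = [PO₄³⁻]^2(3.45×10⁻³)^3
[PO₄³⁻]^2 = 6.32×10⁻⁴⁴ / (3.45×10⁻³)^3 = 1.54×10⁻³⁶
[PO₄³⁻] = 1.24×10⁻¹⁸ M

1.24×10⁻¹⁸ M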